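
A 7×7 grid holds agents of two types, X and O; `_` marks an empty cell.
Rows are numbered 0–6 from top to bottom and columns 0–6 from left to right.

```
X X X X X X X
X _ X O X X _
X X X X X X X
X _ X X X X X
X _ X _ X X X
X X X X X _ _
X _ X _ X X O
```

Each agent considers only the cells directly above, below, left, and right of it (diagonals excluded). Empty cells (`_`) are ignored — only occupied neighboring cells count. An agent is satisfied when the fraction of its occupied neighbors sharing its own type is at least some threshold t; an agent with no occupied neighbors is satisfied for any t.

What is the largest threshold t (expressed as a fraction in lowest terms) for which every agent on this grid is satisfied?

0/1

(0,0)X 2/2
(0,1)X 2/2
(0,2)X 3/3
(0,3)X 2/3
(0,4)X 3/3
(0,5)X 3/3
(0,6)X 1/1
(1,0)X 2/2
(1,2)X 2/3
(1,3)O 0/4
(1,4)X 3/4
(1,5)X 3/3
(2,0)X 3/3
(2,1)X 2/2
(2,2)X 4/4
(2,3)X 3/4
(2,4)X 4/4
(2,5)X 4/4
(2,6)X 2/2
(3,0)X 2/2
(3,2)X 3/3
(3,3)X 3/3
(3,4)X 4/4
(3,5)X 4/4
(3,6)X 3/3
(4,0)X 2/2
(4,2)X 2/2
(4,4)X 3/3
(4,5)X 3/3
(4,6)X 2/2
(5,0)X 3/3
(5,1)X 2/2
(5,2)X 4/4
(5,3)X 2/2
(5,4)X 3/3
(6,0)X 1/1
(6,2)X 1/1
(6,4)X 2/2
(6,5)X 1/2
(6,6)O 0/1
The smallest same-type fraction is 0/4 at (1,3), which reduces to 0/1. Any threshold above that leaves this agent unsatisfied.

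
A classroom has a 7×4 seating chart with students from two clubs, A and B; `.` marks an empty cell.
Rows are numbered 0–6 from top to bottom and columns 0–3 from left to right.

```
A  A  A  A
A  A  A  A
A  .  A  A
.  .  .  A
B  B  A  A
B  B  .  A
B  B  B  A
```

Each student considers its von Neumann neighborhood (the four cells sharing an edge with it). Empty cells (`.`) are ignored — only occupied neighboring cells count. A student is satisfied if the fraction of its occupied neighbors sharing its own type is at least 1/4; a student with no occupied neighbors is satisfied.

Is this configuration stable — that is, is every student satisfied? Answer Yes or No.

Yes

Row 0: (0,0)A 2/2 ✓ · (0,1)A 3/3 ✓ · (0,2)A 3/3 ✓ · (0,3)A 2/2 ✓
Row 1: (1,0)A 3/3 ✓ · (1,1)A 3/3 ✓ · (1,2)A 4/4 ✓ · (1,3)A 3/3 ✓
Row 2: (2,0)A 1/1 ✓ · (2,2)A 2/2 ✓ · (2,3)A 3/3 ✓
Row 3: (3,3)A 2/2 ✓
Row 4: (4,0)B 2/2 ✓ · (4,1)B 2/3 ✓ · (4,2)A 1/2 ✓ · (4,3)A 3/3 ✓
Row 5: (5,0)B 3/3 ✓ · (5,1)B 3/3 ✓ · (5,3)A 2/2 ✓
Row 6: (6,0)B 2/2 ✓ · (6,1)B 3/3 ✓ · (6,2)B 1/2 ✓ · (6,3)A 1/2 ✓
All meet the threshold, so the configuration is stable.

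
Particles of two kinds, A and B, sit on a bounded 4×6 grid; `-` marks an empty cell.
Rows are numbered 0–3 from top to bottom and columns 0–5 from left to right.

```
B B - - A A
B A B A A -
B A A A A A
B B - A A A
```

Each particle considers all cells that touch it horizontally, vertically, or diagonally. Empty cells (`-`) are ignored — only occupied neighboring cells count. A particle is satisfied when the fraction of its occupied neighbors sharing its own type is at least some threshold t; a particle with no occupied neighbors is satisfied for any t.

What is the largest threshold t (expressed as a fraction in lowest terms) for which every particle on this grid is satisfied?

(0,0)B 2/3
(0,1)B 3/4
(0,4)A 3/3
(0,5)A 2/2
(1,0)B 3/5
(1,1)A 2/7
(1,2)B 1/6
(1,3)A 5/6
(1,4)A 6/6
(2,0)B 3/5
(2,1)A 2/7
(2,2)A 5/7
(2,3)A 6/7
(2,4)A 7/7
(2,5)A 4/4
(3,0)B 2/3
(3,1)B 2/4
(3,3)A 4/4
(3,4)A 5/5
(3,5)A 3/3
The smallest same-type fraction is 1/6 at (1,2), which reduces to 1/6. Any threshold above that leaves this particle unsatisfied.

1/6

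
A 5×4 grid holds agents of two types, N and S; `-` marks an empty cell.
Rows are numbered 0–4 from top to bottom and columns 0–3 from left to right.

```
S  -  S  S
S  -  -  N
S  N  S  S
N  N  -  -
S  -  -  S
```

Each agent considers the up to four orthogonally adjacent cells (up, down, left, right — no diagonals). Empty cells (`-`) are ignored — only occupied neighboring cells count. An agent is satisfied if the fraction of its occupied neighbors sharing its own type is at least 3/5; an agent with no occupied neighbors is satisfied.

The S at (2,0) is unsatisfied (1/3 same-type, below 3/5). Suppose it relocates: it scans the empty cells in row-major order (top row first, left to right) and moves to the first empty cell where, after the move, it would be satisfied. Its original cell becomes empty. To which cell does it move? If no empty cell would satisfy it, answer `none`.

(0,1)

Vacating (2,0). Empty cells in order:
  (0,1): 2/2 same-type → satisfied — stop here.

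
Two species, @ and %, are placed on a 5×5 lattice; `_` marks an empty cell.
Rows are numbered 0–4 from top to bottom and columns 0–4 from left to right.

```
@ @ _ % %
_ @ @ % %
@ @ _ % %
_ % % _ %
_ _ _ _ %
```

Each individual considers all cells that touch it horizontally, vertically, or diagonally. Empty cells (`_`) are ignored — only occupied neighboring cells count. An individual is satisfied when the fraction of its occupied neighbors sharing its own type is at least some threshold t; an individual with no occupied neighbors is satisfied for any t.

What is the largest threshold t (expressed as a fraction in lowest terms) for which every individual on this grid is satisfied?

(0,0)@ 2/2
(0,1)@ 3/3
(0,3)% 3/4
(0,4)% 3/3
(1,1)@ 5/5
(1,2)@ 3/6
(1,3)% 5/6
(1,4)% 5/5
(2,0)@ 2/3
(2,1)@ 3/5
(2,3)% 5/6
(2,4)% 4/4
(3,1)% 1/3
(3,2)% 2/3
(3,4)% 3/3
(4,4)% 1/1
The smallest same-type fraction is 1/3 at (3,1), which reduces to 1/3. Any threshold above that leaves this individual unsatisfied.

1/3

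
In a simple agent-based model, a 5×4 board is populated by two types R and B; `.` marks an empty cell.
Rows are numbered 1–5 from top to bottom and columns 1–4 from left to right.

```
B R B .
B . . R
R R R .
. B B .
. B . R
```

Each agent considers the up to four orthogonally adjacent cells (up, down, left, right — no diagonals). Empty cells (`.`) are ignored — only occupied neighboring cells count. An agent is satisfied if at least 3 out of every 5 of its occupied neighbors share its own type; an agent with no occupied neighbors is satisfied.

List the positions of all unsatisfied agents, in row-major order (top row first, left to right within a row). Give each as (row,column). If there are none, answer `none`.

(1,1), (1,2), (1,3), (2,1), (3,1), (3,3), (4,3)

Row 1: (1,1)B 1/2 unhappy · (1,2)R 0/2 unhappy · (1,3)B 0/1 unhappy
Row 2: (2,1)B 1/2 unhappy · (2,4)R 0/0 ok
Row 3: (3,1)R 1/2 unhappy · (3,2)R 2/3 ok · (3,3)R 1/2 unhappy
Row 4: (4,2)B 2/3 ok · (4,3)B 1/2 unhappy
Row 5: (5,2)B 1/1 ok · (5,4)R 0/0 ok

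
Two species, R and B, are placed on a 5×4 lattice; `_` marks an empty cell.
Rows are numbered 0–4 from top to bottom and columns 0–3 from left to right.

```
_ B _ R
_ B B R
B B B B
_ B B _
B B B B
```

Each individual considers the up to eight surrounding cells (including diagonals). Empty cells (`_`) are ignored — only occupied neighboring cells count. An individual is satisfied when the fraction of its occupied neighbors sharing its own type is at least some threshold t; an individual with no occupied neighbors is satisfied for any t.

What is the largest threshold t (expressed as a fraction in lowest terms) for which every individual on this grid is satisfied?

Row 0: (0,1)B 2/2 · (0,3)R 1/2
Row 1: (1,1)B 5/5 · (1,2)B 5/7 · (1,3)R 1/4
Row 2: (2,0)B 3/3 · (2,1)B 6/6 · (2,2)B 6/7 · (2,3)B 3/4
Row 3: (3,1)B 7/7 · (3,2)B 7/7
Row 4: (4,0)B 2/2 · (4,1)B 4/4 · (4,2)B 4/4 · (4,3)B 2/2
The smallest same-type fraction is 1/4 at (1,3), which reduces to 1/4. Any threshold above that leaves this individual unsatisfied.

1/4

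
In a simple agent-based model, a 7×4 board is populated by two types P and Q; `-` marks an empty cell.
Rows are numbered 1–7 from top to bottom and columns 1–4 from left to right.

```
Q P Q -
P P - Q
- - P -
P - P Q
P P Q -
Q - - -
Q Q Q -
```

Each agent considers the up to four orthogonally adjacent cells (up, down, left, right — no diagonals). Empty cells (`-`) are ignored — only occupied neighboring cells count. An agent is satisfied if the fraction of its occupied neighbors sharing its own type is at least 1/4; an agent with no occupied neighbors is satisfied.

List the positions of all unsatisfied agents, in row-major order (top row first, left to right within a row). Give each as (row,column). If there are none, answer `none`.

(1,1), (1,3), (4,4), (5,3)

(1,1)Q 0/2 ✗
(1,2)P 1/3 ✓
(1,3)Q 0/1 ✗
(2,1)P 1/2 ✓
(2,2)P 2/2 ✓
(2,4)Q 0/0 ✓
(3,3)P 1/1 ✓
(4,1)P 1/1 ✓
(4,3)P 1/3 ✓
(4,4)Q 0/1 ✗
(5,1)P 2/3 ✓
(5,2)P 1/2 ✓
(5,3)Q 0/2 ✗
(6,1)Q 1/2 ✓
(7,1)Q 2/2 ✓
(7,2)Q 2/2 ✓
(7,3)Q 1/1 ✓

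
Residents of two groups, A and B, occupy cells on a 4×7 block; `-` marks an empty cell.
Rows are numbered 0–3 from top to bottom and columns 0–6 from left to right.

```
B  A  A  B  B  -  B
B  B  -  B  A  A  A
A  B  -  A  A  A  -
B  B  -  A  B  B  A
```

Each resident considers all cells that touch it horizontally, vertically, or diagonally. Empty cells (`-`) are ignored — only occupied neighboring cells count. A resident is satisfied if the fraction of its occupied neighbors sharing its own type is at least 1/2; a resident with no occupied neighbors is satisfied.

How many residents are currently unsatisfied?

Row 0: (0,0)B 2/3 satisfied · (0,1)A 1/4 not · (0,2)A 1/4 not · (0,3)B 2/4 satisfied · (0,4)B 2/4 satisfied · (0,6)B 0/2 not
Row 1: (1,0)B 3/5 satisfied · (1,1)B 3/6 satisfied · (1,3)B 2/6 not · (1,4)A 4/7 satisfied · (1,5)A 4/6 satisfied · (1,6)A 2/3 satisfied
Row 2: (2,0)A 0/5 not · (2,1)B 4/5 satisfied · (2,3)A 3/5 satisfied · (2,4)A 5/8 satisfied · (2,5)A 5/7 satisfied
Row 3: (3,0)B 2/3 satisfied · (3,1)B 2/3 satisfied · (3,3)A 2/3 satisfied · (3,4)B 1/5 not · (3,5)B 1/4 not · (3,6)A 1/2 satisfied
Unsatisfied: (0,1), (0,2), (0,6), (1,3), (2,0), (3,4), (3,5) — 7 in total.

7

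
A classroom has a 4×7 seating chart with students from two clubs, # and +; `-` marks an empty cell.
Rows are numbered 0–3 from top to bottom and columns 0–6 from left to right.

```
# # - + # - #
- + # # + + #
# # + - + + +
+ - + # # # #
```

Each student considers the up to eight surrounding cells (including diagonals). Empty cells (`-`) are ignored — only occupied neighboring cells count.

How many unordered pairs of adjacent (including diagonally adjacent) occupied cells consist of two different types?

Scan each occupied cell's neighbors to the right and below (and the two forward diagonals) so each pair is counted once.
From row 0: 8 unlike of 13 pairs (running 8/13).
From row 1: 10 unlike of 19 pairs (running 18/32).
From row 2: 13 unlike of 17 pairs (running 31/49).
From row 3: 1 unlike of 4 pairs (running 32/53).
Total adjacent occupied pairs: 53; unlike-type pairs: 32.

32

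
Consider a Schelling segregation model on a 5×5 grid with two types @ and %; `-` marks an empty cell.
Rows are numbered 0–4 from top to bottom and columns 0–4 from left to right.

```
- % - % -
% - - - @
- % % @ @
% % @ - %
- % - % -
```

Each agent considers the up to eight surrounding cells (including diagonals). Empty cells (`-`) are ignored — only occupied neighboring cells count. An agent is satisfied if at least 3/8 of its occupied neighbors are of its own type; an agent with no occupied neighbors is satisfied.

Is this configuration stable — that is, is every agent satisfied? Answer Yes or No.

Row 0: (0,1)% 1/1 ok · (0,3)% 0/1 unhappy
Row 1: (1,0)% 2/2 ok · (1,4)@ 2/3 ok
Row 2: (2,1)% 4/5 ok · (2,2)% 2/4 ok · (2,3)@ 3/5 ok · (2,4)@ 2/3 ok
Row 3: (3,0)% 3/3 ok · (3,1)% 4/5 ok · (3,2)@ 1/6 unhappy · (3,4)% 1/3 unhappy
Row 4: (4,1)% 2/3 ok · (4,3)% 1/2 ok
For instance (0,3) has only 0/1 same-type neighbors, below 3/8.

No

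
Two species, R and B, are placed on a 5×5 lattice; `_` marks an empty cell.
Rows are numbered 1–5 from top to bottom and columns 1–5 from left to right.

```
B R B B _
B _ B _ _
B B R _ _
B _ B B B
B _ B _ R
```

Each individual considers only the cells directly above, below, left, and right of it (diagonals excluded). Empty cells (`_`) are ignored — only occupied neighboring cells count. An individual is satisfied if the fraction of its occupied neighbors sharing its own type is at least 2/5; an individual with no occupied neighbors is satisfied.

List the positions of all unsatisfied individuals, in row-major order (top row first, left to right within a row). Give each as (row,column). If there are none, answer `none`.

Row 1: (1,1)B 1/2 satisfied · (1,2)R 0/2 not · (1,3)B 2/3 satisfied · (1,4)B 1/1 satisfied
Row 2: (2,1)B 2/2 satisfied · (2,3)B 1/2 satisfied
Row 3: (3,1)B 3/3 satisfied · (3,2)B 1/2 satisfied · (3,3)R 0/3 not
Row 4: (4,1)B 2/2 satisfied · (4,3)B 2/3 satisfied · (4,4)B 2/2 satisfied · (4,5)B 1/2 satisfied
Row 5: (5,1)B 1/1 satisfied · (5,3)B 1/1 satisfied · (5,5)R 0/1 not

(1,2), (3,3), (5,5)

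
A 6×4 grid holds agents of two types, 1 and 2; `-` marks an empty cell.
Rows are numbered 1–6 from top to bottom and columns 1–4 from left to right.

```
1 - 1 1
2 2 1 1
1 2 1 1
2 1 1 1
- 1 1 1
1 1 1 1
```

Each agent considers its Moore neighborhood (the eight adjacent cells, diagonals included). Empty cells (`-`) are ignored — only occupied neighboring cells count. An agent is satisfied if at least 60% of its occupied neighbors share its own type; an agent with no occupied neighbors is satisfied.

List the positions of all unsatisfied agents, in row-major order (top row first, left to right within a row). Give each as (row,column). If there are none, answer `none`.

(1,1), (2,1), (2,2), (3,1), (3,2), (4,1)

(1,1)1 0/2 unhappy
(1,3)1 3/4 ok
(1,4)1 3/3 ok
(2,1)2 2/4 unhappy
(2,2)2 2/7 unhappy
(2,3)1 5/7 ok
(2,4)1 5/5 ok
(3,1)1 1/5 unhappy
(3,2)2 3/8 unhappy
(3,3)1 6/8 ok
(3,4)1 5/5 ok
(4,1)2 1/4 unhappy
(4,2)1 5/7 ok
(4,3)1 7/8 ok
(4,4)1 5/5 ok
(5,2)1 6/7 ok
(5,3)1 8/8 ok
(5,4)1 5/5 ok
(6,1)1 2/2 ok
(6,2)1 4/4 ok
(6,3)1 5/5 ok
(6,4)1 3/3 ok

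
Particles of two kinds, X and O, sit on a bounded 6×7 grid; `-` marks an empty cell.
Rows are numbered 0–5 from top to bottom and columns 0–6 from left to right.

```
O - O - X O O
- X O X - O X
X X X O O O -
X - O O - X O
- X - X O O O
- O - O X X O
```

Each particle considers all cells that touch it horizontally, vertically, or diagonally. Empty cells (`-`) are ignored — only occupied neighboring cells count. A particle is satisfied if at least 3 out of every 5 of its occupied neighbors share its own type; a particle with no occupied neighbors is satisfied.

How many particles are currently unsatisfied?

19

(0,0)O 0/1 ✗
(0,2)O 1/3 ✗
(0,4)X 1/3 ✗
(0,5)O 2/4 ✗
(0,6)O 2/3 ✓
(1,1)X 3/6 ✗
(1,2)O 2/6 ✗
(1,3)X 2/6 ✗
(1,5)O 4/6 ✓
(1,6)X 0/4 ✗
(2,0)X 3/3 ✓
(2,1)X 4/6 ✓
(2,2)X 3/7 ✗
(2,3)O 4/6 ✓
(2,4)O 4/6 ✓
(2,5)O 3/5 ✓
(3,0)X 3/3 ✓
(3,2)O 2/6 ✗
(3,3)O 4/6 ✓
(3,5)X 0/6 ✗
(3,6)O 3/4 ✓
(4,1)X 1/3 ✗
(4,3)X 1/5 ✗
(4,4)O 3/7 ✗
(4,5)O 4/7 ✗
(4,6)O 3/5 ✓
(5,1)O 0/1 ✗
(5,3)O 1/3 ✗
(5,4)X 2/5 ✗
(5,5)X 1/5 ✗
(5,6)O 2/3 ✓
Unsatisfied: (0,0), (0,2), (0,4), (0,5), (1,1), (1,2), (1,3), (1,6), (2,2), (3,2), (3,5), (4,1), (4,3), (4,4), (4,5), (5,1), (5,3), (5,4), (5,5) — 19 in total.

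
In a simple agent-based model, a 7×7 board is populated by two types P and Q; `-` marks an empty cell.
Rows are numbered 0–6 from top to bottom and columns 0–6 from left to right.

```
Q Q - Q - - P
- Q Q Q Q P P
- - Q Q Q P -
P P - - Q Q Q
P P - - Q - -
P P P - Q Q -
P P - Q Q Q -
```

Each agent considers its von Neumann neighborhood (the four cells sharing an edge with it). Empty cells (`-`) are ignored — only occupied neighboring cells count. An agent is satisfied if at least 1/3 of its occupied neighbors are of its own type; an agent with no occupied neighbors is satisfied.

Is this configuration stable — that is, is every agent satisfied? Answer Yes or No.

(0,0)Q 1/1 satisfied
(0,1)Q 2/2 satisfied
(0,3)Q 1/1 satisfied
(0,6)P 1/1 satisfied
(1,1)Q 2/2 satisfied
(1,2)Q 3/3 satisfied
(1,3)Q 4/4 satisfied
(1,4)Q 2/3 satisfied
(1,5)P 2/3 satisfied
(1,6)P 2/2 satisfied
(2,2)Q 2/2 satisfied
(2,3)Q 3/3 satisfied
(2,4)Q 3/4 satisfied
(2,5)P 1/3 satisfied
(3,0)P 2/2 satisfied
(3,1)P 2/2 satisfied
(3,4)Q 3/3 satisfied
(3,5)Q 2/3 satisfied
(3,6)Q 1/1 satisfied
(4,0)P 3/3 satisfied
(4,1)P 3/3 satisfied
(4,4)Q 2/2 satisfied
(5,0)P 3/3 satisfied
(5,1)P 4/4 satisfied
(5,2)P 1/1 satisfied
(5,4)Q 3/3 satisfied
(5,5)Q 2/2 satisfied
(6,0)P 2/2 satisfied
(6,1)P 2/2 satisfied
(6,3)Q 1/1 satisfied
(6,4)Q 3/3 satisfied
(6,5)Q 2/2 satisfied
All meet the threshold, so the configuration is stable.

Yes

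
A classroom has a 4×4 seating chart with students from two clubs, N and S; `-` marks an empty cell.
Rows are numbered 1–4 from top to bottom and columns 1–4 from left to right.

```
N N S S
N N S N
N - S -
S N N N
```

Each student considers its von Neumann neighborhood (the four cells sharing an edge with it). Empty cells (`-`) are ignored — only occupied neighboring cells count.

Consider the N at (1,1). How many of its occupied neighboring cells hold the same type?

Occupied neighbors of (1,1): (2,1)=N, (1,2)=N.
Same type (N): 2 of 2.

2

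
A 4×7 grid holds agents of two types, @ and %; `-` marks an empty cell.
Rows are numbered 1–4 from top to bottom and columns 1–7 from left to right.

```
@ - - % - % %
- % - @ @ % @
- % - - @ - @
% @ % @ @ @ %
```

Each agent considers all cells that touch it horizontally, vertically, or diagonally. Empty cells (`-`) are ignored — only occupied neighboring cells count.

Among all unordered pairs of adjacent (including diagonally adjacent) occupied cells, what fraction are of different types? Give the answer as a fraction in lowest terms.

1/2

Scan each occupied cell's neighbors to the right and below (and the two forward diagonals) so each pair is counted once.
From row 1: 6 unlike of 9 pairs (running 6/9).
From row 2: 4 unlike of 9 pairs (running 10/18).
From row 3: 2 unlike of 8 pairs (running 12/26).
From row 4: 4 unlike of 6 pairs (running 16/32).
Total adjacent occupied pairs: 32; unlike-type pairs: 16.
16/32 reduces to 1/2.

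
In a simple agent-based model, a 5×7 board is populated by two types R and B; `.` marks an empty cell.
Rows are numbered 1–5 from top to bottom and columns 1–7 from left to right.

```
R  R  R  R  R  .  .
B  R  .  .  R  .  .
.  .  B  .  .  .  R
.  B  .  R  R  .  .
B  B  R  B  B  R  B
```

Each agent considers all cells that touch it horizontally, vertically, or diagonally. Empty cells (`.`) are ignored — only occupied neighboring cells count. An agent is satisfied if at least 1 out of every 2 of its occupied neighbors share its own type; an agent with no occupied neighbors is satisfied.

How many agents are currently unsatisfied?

8

(1,1)R 2/3 satisfied
(1,2)R 3/4 satisfied
(1,3)R 3/3 satisfied
(1,4)R 3/3 satisfied
(1,5)R 2/2 satisfied
(2,1)B 0/3 not
(2,2)R 3/5 satisfied
(2,5)R 2/2 satisfied
(3,3)B 1/3 not
(3,7)R 0/0 satisfied
(4,2)B 3/4 satisfied
(4,4)R 2/5 not
(4,5)R 2/4 satisfied
(5,1)B 2/2 satisfied
(5,2)B 2/3 satisfied
(5,3)R 1/4 not
(5,4)B 1/4 not
(5,5)B 1/4 not
(5,6)R 1/3 not
(5,7)B 0/1 not
Unsatisfied: (2,1), (3,3), (4,4), (5,3), (5,4), (5,5), (5,6), (5,7) — 8 in total.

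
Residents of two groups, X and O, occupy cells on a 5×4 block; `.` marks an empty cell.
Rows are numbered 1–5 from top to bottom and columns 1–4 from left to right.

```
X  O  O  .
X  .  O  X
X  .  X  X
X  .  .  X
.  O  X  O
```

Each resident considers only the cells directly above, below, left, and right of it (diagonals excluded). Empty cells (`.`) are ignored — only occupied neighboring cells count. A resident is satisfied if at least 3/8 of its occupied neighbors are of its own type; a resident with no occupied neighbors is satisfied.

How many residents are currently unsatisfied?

4

(1,1)X 1/2 satisfied
(1,2)O 1/2 satisfied
(1,3)O 2/2 satisfied
(2,1)X 2/2 satisfied
(2,3)O 1/3 not
(2,4)X 1/2 satisfied
(3,1)X 2/2 satisfied
(3,3)X 1/2 satisfied
(3,4)X 3/3 satisfied
(4,1)X 1/1 satisfied
(4,4)X 1/2 satisfied
(5,2)O 0/1 not
(5,3)X 0/2 not
(5,4)O 0/2 not
Unsatisfied: (2,3), (5,2), (5,3), (5,4) — 4 in total.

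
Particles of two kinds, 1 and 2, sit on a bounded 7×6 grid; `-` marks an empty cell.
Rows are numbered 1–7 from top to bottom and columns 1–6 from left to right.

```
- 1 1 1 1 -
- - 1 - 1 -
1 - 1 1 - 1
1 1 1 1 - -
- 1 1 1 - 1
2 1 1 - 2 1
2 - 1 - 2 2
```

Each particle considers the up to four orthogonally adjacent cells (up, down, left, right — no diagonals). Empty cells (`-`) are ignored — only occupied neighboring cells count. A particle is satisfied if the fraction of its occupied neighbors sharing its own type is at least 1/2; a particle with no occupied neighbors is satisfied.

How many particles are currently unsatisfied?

Row 1: (1,2)1 1/1 ✓ · (1,3)1 3/3 ✓ · (1,4)1 2/2 ✓ · (1,5)1 2/2 ✓
Row 2: (2,3)1 2/2 ✓ · (2,5)1 1/1 ✓
Row 3: (3,1)1 1/1 ✓ · (3,3)1 3/3 ✓ · (3,4)1 2/2 ✓ · (3,6)1 0/0 ✓
Row 4: (4,1)1 2/2 ✓ · (4,2)1 3/3 ✓ · (4,3)1 4/4 ✓ · (4,4)1 3/3 ✓
Row 5: (5,2)1 3/3 ✓ · (5,3)1 4/4 ✓ · (5,4)1 2/2 ✓ · (5,6)1 1/1 ✓
Row 6: (6,1)2 1/2 ✓ · (6,2)1 2/3 ✓ · (6,3)1 3/3 ✓ · (6,5)2 1/2 ✓ · (6,6)1 1/3 ✗
Row 7: (7,1)2 1/1 ✓ · (7,3)1 1/1 ✓ · (7,5)2 2/2 ✓ · (7,6)2 1/2 ✓
Unsatisfied: (6,6) — 1 in total.

1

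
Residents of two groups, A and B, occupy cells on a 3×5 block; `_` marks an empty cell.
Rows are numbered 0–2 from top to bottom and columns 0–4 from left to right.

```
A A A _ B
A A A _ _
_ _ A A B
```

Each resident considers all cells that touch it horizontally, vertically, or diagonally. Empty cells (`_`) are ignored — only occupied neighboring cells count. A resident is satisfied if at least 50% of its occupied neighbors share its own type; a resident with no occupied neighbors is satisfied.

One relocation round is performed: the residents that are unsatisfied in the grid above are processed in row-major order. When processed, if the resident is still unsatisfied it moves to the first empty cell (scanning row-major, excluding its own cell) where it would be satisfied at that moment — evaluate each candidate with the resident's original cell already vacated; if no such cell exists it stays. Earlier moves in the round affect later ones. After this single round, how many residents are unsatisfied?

0

Initially unsatisfied (in order): (2,4).
  (2,4) → (1,4).
Resulting grid:
A A A _ B
A A A _ B
_ _ A A _
All satisfied now.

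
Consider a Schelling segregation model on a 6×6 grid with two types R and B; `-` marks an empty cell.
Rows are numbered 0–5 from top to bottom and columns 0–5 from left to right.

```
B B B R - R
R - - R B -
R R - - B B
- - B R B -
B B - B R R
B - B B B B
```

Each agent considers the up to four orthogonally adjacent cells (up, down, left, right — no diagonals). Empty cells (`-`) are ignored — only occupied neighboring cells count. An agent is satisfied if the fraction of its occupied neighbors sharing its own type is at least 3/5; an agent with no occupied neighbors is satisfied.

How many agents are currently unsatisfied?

(0,0)B 1/2 ✗
(0,1)B 2/2 ✓
(0,2)B 1/2 ✗
(0,3)R 1/2 ✗
(0,5)R 0/0 ✓
(1,0)R 1/2 ✗
(1,3)R 1/2 ✗
(1,4)B 1/2 ✗
(2,0)R 2/2 ✓
(2,1)R 1/1 ✓
(2,4)B 3/3 ✓
(2,5)B 1/1 ✓
(3,2)B 0/1 ✗
(3,3)R 0/3 ✗
(3,4)B 1/3 ✗
(4,0)B 2/2 ✓
(4,1)B 1/1 ✓
(4,3)B 1/3 ✗
(4,4)R 1/4 ✗
(4,5)R 1/2 ✗
(5,0)B 1/1 ✓
(5,2)B 1/1 ✓
(5,3)B 3/3 ✓
(5,4)B 2/3 ✓
(5,5)B 1/2 ✗
Unsatisfied: (0,0), (0,2), (0,3), (1,0), (1,3), (1,4), (3,2), (3,3), (3,4), (4,3), (4,4), (4,5), (5,5) — 13 in total.

13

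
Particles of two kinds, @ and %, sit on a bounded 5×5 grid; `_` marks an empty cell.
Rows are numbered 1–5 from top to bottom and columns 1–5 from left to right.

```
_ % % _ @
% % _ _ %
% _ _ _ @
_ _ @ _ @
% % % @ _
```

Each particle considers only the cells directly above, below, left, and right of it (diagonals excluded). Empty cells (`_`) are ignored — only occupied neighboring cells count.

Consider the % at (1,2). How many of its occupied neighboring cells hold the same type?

2

Occupied neighbors of (1,2): (2,2)=%, (1,3)=%.
Same type (%): 2 of 2.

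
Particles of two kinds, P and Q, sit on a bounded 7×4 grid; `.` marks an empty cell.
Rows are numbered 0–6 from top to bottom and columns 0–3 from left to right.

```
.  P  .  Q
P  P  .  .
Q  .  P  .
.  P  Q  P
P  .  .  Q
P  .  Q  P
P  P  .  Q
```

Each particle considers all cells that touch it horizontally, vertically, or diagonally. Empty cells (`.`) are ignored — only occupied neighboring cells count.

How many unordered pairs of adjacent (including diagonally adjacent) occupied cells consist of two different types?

Scan each occupied cell's neighbors to the right and below (and the two forward diagonals) so each pair is counted once.
From row 0: 0 unlike of 2 pairs (running 0/2).
From row 1: 2 unlike of 4 pairs (running 2/6).
From row 2: 2 unlike of 4 pairs (running 4/10).
From row 3: 3 unlike of 5 pairs (running 7/15).
From row 4: 1 unlike of 3 pairs (running 8/18).
From row 5: 3 unlike of 6 pairs (running 11/24).
From row 6: 0 unlike of 1 pairs (running 11/25).
Total adjacent occupied pairs: 25; unlike-type pairs: 11.

11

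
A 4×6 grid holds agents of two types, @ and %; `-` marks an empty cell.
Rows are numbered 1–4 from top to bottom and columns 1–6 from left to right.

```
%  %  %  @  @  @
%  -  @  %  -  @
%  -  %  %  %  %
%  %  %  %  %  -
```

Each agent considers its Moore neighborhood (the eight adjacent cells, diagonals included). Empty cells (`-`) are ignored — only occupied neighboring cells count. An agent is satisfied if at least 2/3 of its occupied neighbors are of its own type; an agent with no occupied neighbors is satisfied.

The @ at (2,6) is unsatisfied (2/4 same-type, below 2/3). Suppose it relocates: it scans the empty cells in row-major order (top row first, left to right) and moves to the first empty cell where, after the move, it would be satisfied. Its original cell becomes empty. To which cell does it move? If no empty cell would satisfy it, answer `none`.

none

Vacating (2,6). Empty cells in order:
  (2,2): 1/7 same-type → still unsatisfied.
  (2,5): 3/7 same-type → still unsatisfied.
  (3,2): 1/7 same-type → still unsatisfied.
  (4,6): 0/3 same-type → still unsatisfied.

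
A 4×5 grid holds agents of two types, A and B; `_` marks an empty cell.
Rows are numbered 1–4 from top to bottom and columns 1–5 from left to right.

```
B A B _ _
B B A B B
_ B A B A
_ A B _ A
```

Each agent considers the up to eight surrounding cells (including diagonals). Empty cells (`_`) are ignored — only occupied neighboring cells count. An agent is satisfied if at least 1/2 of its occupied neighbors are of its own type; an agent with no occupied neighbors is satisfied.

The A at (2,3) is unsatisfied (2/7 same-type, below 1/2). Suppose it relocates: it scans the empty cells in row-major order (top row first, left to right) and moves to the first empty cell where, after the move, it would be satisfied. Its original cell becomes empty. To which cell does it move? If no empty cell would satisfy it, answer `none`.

(4,1)

Vacating (2,3). Empty cells in order:
  (1,4): 0/3 same-type → still unsatisfied.
  (1,5): 0/2 same-type → still unsatisfied.
  (3,1): 1/4 same-type → still unsatisfied.
  (4,1): 1/2 same-type → satisfied — stop here.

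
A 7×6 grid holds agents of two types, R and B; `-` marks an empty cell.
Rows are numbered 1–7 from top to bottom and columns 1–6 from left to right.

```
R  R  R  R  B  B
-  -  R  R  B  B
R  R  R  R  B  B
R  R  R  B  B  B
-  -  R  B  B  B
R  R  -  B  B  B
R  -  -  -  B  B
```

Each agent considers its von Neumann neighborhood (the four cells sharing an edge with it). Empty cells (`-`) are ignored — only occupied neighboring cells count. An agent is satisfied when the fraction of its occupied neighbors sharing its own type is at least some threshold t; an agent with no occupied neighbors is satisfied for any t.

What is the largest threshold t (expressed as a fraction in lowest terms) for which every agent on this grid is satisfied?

1/2

(1,1)R 1/1
(1,2)R 2/2
(1,3)R 3/3
(1,4)R 2/3
(1,5)B 2/3
(1,6)B 2/2
(2,3)R 3/3
(2,4)R 3/4
(2,5)B 3/4
(2,6)B 3/3
(3,1)R 2/2
(3,2)R 3/3
(3,3)R 4/4
(3,4)R 2/4
(3,5)B 3/4
(3,6)B 3/3
(4,1)R 2/2
(4,2)R 3/3
(4,3)R 3/4
(4,4)B 2/4
(4,5)B 4/4
(4,6)B 3/3
(5,3)R 1/2
(5,4)B 3/4
(5,5)B 4/4
(5,6)B 3/3
(6,1)R 2/2
(6,2)R 1/1
(6,4)B 2/2
(6,5)B 4/4
(6,6)B 3/3
(7,1)R 1/1
(7,5)B 2/2
(7,6)B 2/2
The smallest same-type fraction is 2/4 at (3,4), which reduces to 1/2. Any threshold above that leaves this agent unsatisfied.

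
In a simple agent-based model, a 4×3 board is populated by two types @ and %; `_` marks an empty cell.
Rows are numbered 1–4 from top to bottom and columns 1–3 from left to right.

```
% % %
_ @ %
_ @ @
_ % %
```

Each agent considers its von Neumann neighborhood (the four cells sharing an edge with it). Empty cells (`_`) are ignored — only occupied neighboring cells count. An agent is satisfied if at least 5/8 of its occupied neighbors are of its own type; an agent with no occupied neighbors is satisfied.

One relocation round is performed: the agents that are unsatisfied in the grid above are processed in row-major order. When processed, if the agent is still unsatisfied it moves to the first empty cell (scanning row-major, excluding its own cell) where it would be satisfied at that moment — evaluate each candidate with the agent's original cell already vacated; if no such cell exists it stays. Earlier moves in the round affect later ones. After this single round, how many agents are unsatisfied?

Initially unsatisfied (in order): (2,2), (2,3), (3,3), (4,2), (4,3).
  (2,2) → (3,1).
  (2,3): no empty cell satisfies it; stays.
  (3,3): no empty cell satisfies it; stays.
  (4,2) → (2,2).
  (4,3) → (2,1).
Resulting grid:
% % %
% % %
@ @ @
_ _ _
Unsatisfied now: (3,1), (3,3).

2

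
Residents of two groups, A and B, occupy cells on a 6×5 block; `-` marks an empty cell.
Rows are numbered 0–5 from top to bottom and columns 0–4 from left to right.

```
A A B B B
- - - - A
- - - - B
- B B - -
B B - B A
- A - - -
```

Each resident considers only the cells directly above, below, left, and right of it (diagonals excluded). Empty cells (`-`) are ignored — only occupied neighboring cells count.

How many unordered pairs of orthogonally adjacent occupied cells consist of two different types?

5

Scan each occupied cell's neighbors to the right and below so each pair is counted once.
From row 0: 2 unlike of 5 pairs (running 2/5).
From row 1: 1 unlike of 1 pairs (running 3/6).
From row 3: 0 unlike of 2 pairs (running 3/8).
From row 4: 2 unlike of 3 pairs (running 5/11).
Total adjacent occupied pairs: 11; unlike-type pairs: 5.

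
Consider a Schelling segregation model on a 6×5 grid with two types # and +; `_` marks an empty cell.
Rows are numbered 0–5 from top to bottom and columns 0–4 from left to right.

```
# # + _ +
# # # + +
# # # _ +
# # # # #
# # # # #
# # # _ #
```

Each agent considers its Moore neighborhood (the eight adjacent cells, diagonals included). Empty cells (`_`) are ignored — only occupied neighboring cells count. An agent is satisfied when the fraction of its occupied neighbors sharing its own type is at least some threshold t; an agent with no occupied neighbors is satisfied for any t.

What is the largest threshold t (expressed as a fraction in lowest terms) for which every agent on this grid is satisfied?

1/4

(0,0)# 3/3
(0,1)# 4/5
(0,2)+ 1/4
(0,4)+ 2/2
(1,0)# 5/5
(1,1)# 7/8
(1,2)# 4/6
(1,3)+ 4/6
(1,4)+ 3/3
(2,0)# 5/5
(2,1)# 8/8
(2,2)# 6/7
(2,4)+ 2/4
(3,0)# 5/5
(3,1)# 8/8
(3,2)# 7/7
(3,3)# 6/7
(3,4)# 3/4
(4,0)# 5/5
(4,1)# 8/8
(4,2)# 7/7
(4,3)# 7/7
(4,4)# 4/4
(5,0)# 3/3
(5,1)# 5/5
(5,2)# 4/4
(5,4)# 2/2
The smallest same-type fraction is 1/4 at (0,2), which reduces to 1/4. Any threshold above that leaves this agent unsatisfied.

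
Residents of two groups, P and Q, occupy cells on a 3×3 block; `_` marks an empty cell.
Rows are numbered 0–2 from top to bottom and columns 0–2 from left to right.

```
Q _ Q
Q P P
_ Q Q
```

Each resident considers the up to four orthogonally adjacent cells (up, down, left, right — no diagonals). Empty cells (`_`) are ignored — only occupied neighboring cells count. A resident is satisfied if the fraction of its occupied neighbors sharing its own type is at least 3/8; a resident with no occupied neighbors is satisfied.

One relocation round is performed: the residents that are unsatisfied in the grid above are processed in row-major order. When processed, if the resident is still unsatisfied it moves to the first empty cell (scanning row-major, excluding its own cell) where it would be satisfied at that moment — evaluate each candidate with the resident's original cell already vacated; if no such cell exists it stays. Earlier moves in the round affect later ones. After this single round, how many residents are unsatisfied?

Initially unsatisfied (in order): (0,2), (1,1), (1,2).
  (0,2) → (0,1).
  (1,1) → (0,2).
  (1,2): now satisfied by earlier moves; stays.
Resulting grid:
Q Q P
Q _ P
_ Q Q
All satisfied now.

0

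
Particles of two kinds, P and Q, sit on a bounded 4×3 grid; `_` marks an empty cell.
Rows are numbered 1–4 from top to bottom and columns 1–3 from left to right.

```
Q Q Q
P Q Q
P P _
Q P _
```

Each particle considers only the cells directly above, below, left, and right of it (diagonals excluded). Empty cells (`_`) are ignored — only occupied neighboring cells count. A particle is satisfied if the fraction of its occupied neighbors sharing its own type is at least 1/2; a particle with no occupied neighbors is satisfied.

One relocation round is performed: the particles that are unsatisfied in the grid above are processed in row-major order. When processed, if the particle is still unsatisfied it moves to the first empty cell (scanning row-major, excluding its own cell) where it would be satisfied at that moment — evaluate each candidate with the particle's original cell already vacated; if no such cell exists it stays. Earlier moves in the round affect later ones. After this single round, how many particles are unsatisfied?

Initially unsatisfied (in order): (2,1), (4,1).
  (2,1) → (3,3).
  (4,1) → (2,1).
Resulting grid:
Q Q Q
Q Q Q
P P P
_ P _
All satisfied now.

0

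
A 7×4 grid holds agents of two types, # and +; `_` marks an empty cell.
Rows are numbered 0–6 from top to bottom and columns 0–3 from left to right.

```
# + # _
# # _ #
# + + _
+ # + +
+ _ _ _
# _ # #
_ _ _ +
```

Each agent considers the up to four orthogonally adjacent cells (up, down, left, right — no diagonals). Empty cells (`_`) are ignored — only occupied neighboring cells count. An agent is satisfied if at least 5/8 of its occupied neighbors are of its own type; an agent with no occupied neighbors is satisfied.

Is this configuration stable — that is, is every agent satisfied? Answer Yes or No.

Row 0: (0,0)# 1/2 not · (0,1)+ 0/3 not · (0,2)# 0/1 not
Row 1: (1,0)# 3/3 satisfied · (1,1)# 1/3 not · (1,3)# 0/0 satisfied
Row 2: (2,0)# 1/3 not · (2,1)+ 1/4 not · (2,2)+ 2/2 satisfied
Row 3: (3,0)+ 1/3 not · (3,1)# 0/3 not · (3,2)+ 2/3 satisfied · (3,3)+ 1/1 satisfied
Row 4: (4,0)+ 1/2 not
Row 5: (5,0)# 0/1 not · (5,2)# 1/1 satisfied · (5,3)# 1/2 not
Row 6: (6,3)+ 0/1 not
For instance (0,0) has only 1/2 same-type neighbors, below 5/8.

No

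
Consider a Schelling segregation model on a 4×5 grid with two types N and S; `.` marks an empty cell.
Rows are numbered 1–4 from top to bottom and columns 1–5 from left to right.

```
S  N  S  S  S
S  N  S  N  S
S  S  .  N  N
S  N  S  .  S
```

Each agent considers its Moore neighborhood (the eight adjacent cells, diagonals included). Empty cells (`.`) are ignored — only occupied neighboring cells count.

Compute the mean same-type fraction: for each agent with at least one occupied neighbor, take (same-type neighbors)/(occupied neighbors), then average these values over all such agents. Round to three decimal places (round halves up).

Row 1: (1,1)S 1/3 · (1,2)N 1/5 · (1,3)S 2/5 · (1,4)S 4/5 · (1,5)S 2/3
Row 2: (2,1)S 3/5 · (2,2)N 1/7 · (2,3)S 3/7 · (2,4)N 2/7 · (2,5)S 2/5
Row 3: (3,1)S 3/5 · (3,2)S 5/7 · (3,4)N 2/6 · (3,5)N 2/4
Row 4: (4,1)S 2/3 · (4,2)N 0/4 · (4,3)S 1/3 · (4,5)S 0/2
Sum over 18 agents: 1/3 + 1/5 + 2/5 + 4/5 + 2/3 + 3/5 + 1/7 + 3/7 + 2/7 + 2/5 + 3/5 + 5/7 + 2/6 + 2/4 + 2/3 + 0/4 + 1/3 + 0/2 = 311/42; mean = 311/42 ÷ 18 = 311/756 = 0.411375… → 0.411.

0.411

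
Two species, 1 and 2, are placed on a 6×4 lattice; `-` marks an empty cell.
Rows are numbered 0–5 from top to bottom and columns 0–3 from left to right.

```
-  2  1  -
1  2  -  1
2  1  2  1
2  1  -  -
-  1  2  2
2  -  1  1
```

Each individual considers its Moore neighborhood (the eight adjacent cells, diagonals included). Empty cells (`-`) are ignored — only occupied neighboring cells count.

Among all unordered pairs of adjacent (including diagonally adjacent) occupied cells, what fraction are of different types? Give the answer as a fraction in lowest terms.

Scan each occupied cell's neighbors to the right and below (and the two forward diagonals) so each pair is counted once.
From row 0: 3 unlike of 5 pairs (running 3/5).
From row 1: 4 unlike of 8 pairs (running 7/13).
From row 2: 6 unlike of 8 pairs (running 13/21).
From row 3: 3 unlike of 4 pairs (running 16/25).
From row 4: 6 unlike of 8 pairs (running 22/33).
From row 5: 0 unlike of 1 pairs (running 22/34).
Total adjacent occupied pairs: 34; unlike-type pairs: 22.
22/34 reduces to 11/17.

11/17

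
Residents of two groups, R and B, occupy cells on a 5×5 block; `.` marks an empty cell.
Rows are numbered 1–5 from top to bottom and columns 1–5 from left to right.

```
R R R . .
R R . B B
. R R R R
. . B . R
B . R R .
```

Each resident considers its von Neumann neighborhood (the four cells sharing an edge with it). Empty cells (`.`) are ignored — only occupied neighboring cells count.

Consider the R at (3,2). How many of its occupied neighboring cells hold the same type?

Occupied neighbors of (3,2): (2,2)=R, (3,3)=R.
Same type (R): 2 of 2.

2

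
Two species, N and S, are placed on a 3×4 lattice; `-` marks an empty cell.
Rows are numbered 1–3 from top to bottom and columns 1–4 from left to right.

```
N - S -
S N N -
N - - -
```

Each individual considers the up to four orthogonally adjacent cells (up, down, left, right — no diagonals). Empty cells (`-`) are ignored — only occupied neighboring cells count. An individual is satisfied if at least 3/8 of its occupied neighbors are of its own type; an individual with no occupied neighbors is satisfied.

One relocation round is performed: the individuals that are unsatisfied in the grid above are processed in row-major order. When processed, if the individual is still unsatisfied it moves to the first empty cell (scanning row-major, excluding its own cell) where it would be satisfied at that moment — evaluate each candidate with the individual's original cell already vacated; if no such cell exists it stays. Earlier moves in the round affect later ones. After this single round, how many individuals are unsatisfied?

1

Initially unsatisfied (in order): (1,1), (1,3), (2,1), (3,1).
  (1,1) → (1,2).
  (1,3) → (1,1).
  (2,1) → (1,4).
  (3,1): now satisfied by earlier moves; stays.
Resulting grid:
S N - S
- N N -
N - - -
Unsatisfied now: (1,1).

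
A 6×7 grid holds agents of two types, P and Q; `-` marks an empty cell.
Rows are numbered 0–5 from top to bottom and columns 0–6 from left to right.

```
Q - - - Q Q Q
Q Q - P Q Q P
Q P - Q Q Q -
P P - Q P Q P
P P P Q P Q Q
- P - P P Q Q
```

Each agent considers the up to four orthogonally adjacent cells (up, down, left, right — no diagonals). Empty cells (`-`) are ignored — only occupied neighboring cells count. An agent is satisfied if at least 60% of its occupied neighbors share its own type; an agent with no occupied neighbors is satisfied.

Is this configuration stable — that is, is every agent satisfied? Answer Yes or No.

No

Row 0: (0,0)Q 1/1 ok · (0,4)Q 2/2 ok · (0,5)Q 3/3 ok · (0,6)Q 1/2 unhappy
Row 1: (1,0)Q 3/3 ok · (1,1)Q 1/2 unhappy · (1,3)P 0/2 unhappy · (1,4)Q 3/4 ok · (1,5)Q 3/4 ok · (1,6)P 0/2 unhappy
Row 2: (2,0)Q 1/3 unhappy · (2,1)P 1/3 unhappy · (2,3)Q 2/3 ok · (2,4)Q 3/4 ok · (2,5)Q 3/3 ok
Row 3: (3,0)P 2/3 ok · (3,1)P 3/3 ok · (3,3)Q 2/3 ok · (3,4)P 1/4 unhappy · (3,5)Q 2/4 unhappy · (3,6)P 0/2 unhappy
Row 4: (4,0)P 2/2 ok · (4,1)P 4/4 ok · (4,2)P 1/2 unhappy · (4,3)Q 1/4 unhappy · (4,4)P 2/4 unhappy · (4,5)Q 3/4 ok · (4,6)Q 2/3 ok
Row 5: (5,1)P 1/1 ok · (5,3)P 1/2 unhappy · (5,4)P 2/3 ok · (5,5)Q 2/3 ok · (5,6)Q 2/2 ok
For instance (0,6) has only 1/2 same-type neighbors, below 3/5.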